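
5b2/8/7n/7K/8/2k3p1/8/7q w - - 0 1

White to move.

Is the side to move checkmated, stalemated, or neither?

neither

White to move; white king on h5.
In check: yes, from the black queen on h1.
Legal moves for White: Kg6, Kg5.
White is in check but has 2 legal moves → neither.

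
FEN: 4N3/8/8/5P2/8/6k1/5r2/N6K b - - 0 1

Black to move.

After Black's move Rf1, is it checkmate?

After Rf1: white king on h1; in check: yes, from the black rook on f1.
King squares — g1: attacked by Rf1; g2: attacked by Kg3; h2: attacked by Kg3.
White has no legal moves → checkmate.

yes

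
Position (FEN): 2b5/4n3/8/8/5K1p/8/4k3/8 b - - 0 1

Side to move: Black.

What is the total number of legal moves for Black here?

Black to move; king on e2.
In check: no.
Legal moves: Bd7, Bb7, Be6, Ba6, Bf5, Bg4, Bh3, Ng8, Ng6+, Nc6, Nf5, Nd5+, Kd3, Kf2, Kd2, Kf1, Ke1, Kd1, h3.
Count: 19.

19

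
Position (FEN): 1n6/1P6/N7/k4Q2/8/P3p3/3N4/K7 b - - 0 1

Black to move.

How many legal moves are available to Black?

Black to move; king on a5.
In check: yes, from the white queen on f5.
Legal moves: Kb6, Kxa6, Ka4.
Count: 3.

3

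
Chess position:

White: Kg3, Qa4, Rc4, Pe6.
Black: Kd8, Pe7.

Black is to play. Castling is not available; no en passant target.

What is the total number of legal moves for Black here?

0

Black to move; king on d8.
In check: no.
Legal moves: none.
Count: 0.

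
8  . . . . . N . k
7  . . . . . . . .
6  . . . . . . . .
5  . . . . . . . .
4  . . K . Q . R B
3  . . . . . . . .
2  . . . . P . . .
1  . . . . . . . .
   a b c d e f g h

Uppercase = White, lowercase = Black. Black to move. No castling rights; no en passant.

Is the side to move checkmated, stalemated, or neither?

Black to move; black king on h8.
In check: no.
King squares — g7: attacked by Rg4; h7: attacked by Qe4; g8: attacked by Rg4.
Legal moves for Black: none.
Not in check and no legal moves → stalemate.

stalemate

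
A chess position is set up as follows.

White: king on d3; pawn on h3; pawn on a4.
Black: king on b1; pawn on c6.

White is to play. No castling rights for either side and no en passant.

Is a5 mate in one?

After a5: black king on b1; in check: no.
Black is not in check, so this cannot be checkmate.

no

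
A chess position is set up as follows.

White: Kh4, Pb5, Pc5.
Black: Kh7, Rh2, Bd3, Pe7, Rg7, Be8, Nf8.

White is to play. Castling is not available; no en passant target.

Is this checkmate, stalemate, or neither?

checkmate

White to move; white king on h4.
In check: yes, from the black rook on h2.
King squares — g3: attacked by Rg7; h3: attacked by Rh2; g4: attacked by Rg7; g5: attacked by Rg7; h5: attacked by Rh2.
Legal moves for White: none.
In check with no legal moves → checkmate.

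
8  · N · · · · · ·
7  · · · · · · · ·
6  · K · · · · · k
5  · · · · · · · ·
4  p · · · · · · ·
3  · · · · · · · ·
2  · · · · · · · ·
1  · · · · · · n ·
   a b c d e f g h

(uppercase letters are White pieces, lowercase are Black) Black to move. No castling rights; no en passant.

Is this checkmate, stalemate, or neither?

Black to move; black king on h6.
In check: no.
Legal moves for Black: Kh7, Kg7, Kg6, Kh5, Kg5, Nh3, Nf3, Ne2, a3.
Black has 9 legal moves and is not in check → neither.

neither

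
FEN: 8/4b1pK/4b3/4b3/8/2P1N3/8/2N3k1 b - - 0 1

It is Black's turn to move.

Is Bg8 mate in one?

no

After Bg8: white king on h7; in check: yes, from the black bishop on g8.
White has 3 legal replies: Kh8, Kxg8, Kg6.
In check but a legal move exists → not checkmate.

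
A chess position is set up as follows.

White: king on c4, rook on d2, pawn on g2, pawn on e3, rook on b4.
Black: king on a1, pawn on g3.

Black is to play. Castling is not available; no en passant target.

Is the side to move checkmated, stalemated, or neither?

Black to move; black king on a1.
In check: no.
King squares — b1: attacked by Rb4; a2: attacked by Rd2; b2: attacked by Rd2.
Legal moves for Black: none.
Not in check and no legal moves → stalemate.

stalemate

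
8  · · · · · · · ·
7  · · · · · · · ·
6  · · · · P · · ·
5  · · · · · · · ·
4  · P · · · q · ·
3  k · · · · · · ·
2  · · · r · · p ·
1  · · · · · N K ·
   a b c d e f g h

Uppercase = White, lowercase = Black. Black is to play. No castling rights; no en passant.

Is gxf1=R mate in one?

yes

After gxf1=R: white king on g1; in check: yes, from the black rook on f1.
King squares — f1: attacked by Qf4; h1: attacked by Rf1; f2: attacked by Rf1; g2: attacked by Rd2; h2: attacked by Rd2.
White has no legal moves → checkmate.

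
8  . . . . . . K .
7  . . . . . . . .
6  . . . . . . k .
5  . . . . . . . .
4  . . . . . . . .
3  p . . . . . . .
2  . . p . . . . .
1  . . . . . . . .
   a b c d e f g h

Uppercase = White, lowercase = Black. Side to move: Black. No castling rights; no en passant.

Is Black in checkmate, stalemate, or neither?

neither

Black to move; black king on g6.
In check: no.
Legal moves for Black: Kh6, Kf6, Kh5, Kg5, Kf5, a2, c1=Q, c1=R, c1=B, c1=N.
Black has 10 legal moves and is not in check → neither.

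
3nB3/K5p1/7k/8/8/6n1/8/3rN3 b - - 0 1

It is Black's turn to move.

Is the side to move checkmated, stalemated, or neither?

neither

Black to move; black king on h6.
In check: no.
Legal moves for Black include: Nf7, Nb7, Ne6, Nc6+, Kh7, Kg5, Nh5, Nf5, Ne4, Ne2, Nh1, Nf1, Rd7+, Rd6, Rd5, Rd4, Rd3, Rd2, ... (list truncated; more exist).
Black has legal moves and is not in check → neither.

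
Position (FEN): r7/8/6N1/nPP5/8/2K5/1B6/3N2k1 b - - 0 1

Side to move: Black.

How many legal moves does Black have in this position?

Black to move; king on g1.
In check: no.
Legal moves: Rh8, Rg8, Rf8, Re8, Rd8, Rc8, Rb8, Ra7, Ra6, Nb7, Nc6, Nc4, Nb3, Kh2, Kg2, Kh1, Kf1.
Count: 17.

17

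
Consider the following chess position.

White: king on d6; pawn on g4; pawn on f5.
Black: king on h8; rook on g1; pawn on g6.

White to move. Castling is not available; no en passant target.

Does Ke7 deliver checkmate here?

no

After Ke7: black king on h8; in check: no.
Black is not in check, so this cannot be checkmate.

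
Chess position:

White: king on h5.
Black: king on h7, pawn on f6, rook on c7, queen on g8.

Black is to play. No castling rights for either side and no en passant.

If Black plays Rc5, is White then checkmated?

After Rc5: white king on h5; in check: yes, from the black rook on c5.
White has 1 legal reply: Kh4.
In check but a legal move exists → not checkmate.

no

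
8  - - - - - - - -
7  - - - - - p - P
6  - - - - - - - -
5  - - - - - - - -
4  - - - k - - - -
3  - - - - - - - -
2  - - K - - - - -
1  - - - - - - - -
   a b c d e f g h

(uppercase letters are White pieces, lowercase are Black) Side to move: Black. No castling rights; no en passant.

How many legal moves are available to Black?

8

Black to move; king on d4.
In check: no.
Legal moves: Ke5, Kd5, Kc5, Ke4, Kc4, Ke3, f6, f5.
Count: 8.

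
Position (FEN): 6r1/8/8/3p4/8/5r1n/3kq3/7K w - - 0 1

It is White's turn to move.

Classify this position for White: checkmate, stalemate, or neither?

White to move; white king on h1.
In check: no.
King squares — g1: attacked by Nh3; g2: attacked by Qe2; h2: attacked by Qe2.
Legal moves for White: none.
Not in check and no legal moves → stalemate.

stalemate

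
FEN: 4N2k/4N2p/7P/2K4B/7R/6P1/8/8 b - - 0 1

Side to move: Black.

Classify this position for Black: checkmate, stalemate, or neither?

stalemate

Black to move; black king on h8.
In check: no.
King squares — g7: attacked by Ph6; h7: own pawn; g8: attacked by Ne7.
Legal moves for Black: none.
Not in check and no legal moves → stalemate.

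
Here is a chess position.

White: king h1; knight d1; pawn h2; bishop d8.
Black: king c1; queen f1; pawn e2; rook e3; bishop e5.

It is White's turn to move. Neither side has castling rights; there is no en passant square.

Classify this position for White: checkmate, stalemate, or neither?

White to move; white king on h1.
In check: yes, from the black queen on f1.
King squares — g1: attacked by Qf1; g2: attacked by Qf1; h2: own pawn.
Legal moves for White: none.
In check with no legal moves → checkmate.

checkmate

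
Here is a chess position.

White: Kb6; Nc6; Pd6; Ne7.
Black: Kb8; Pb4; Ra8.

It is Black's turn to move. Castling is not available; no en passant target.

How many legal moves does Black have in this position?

Black to move; king on b8.
In check: yes, from the white knight on c6.
Legal moves: none.
Count: 0.

0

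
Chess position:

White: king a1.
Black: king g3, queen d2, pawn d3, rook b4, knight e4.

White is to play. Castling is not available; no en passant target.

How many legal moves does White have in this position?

0

White to move; king on a1.
In check: no.
Legal moves: none.
Count: 0.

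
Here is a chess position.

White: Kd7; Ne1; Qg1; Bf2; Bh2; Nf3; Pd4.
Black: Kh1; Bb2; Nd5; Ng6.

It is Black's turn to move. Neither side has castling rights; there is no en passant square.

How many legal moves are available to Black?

Black to move; king on h1.
In check: yes, from the white queen on g1.
Legal moves: none.
Count: 0.

0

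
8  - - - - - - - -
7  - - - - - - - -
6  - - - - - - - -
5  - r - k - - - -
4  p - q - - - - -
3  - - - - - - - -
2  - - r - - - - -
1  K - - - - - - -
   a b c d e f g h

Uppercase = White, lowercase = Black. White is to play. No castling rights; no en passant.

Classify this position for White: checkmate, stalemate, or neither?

White to move; white king on a1.
In check: no.
King squares — b1: attacked by Rb5; a2: attacked by Rc2; b2: attacked by Rc2.
Legal moves for White: none.
Not in check and no legal moves → stalemate.

stalemate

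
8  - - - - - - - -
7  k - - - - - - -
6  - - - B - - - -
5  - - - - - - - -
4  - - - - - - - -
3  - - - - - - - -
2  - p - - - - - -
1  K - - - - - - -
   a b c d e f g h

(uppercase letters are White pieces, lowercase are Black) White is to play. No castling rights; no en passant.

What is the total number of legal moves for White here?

3

White to move; king on a1.
In check: yes, from the black pawn on b2.
Legal moves: Kxb2, Ka2, Kb1.
Count: 3.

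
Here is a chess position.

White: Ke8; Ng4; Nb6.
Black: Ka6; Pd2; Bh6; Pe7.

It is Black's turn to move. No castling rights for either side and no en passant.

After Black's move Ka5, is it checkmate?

After Ka5: white king on e8; in check: no.
White is not in check, so this cannot be checkmate.

no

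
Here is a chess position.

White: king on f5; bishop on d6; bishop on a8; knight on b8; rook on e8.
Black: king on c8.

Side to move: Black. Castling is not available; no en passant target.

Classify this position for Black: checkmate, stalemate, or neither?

Black to move; black king on c8.
In check: yes, from the white rook on e8.
King squares — b7: attacked by Ba8; c7: attacked by Bd6; d7: attacked by Nb8; b8: attacked by Bd6; d8: attacked by Re8.
Legal moves for Black: none.
In check with no legal moves → checkmate.

checkmate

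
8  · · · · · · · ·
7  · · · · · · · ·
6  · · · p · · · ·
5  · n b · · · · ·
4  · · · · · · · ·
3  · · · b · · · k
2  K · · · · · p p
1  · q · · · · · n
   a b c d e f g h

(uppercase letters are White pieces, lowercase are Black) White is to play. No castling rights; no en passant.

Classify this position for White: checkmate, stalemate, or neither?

White to move; white king on a2.
In check: yes, from the black queen on b1.
King squares — a1: attacked by Qb1; b1: attacked by Bd3; b2: attacked by Qb1; a3: attacked by Nb5; b3: attacked by Qb1.
Legal moves for White: none.
In check with no legal moves → checkmate.

checkmate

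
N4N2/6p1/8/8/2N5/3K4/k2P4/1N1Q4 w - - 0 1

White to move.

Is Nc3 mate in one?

yes

After Nc3: black king on a2; in check: yes, from the white knight on c3.
King squares — a1: attacked by Qd1; b1: attacked by Qd1; b2: attacked by Nc4; a3: attacked by Nc4; b3: attacked by Qd1.
Black has no legal moves → checkmate.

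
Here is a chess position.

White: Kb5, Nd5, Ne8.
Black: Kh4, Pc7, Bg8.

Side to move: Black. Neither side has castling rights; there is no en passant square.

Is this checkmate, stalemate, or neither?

Black to move; black king on h4.
In check: no.
Legal moves for Black: Bh7, Bf7, Be6, Bxd5, Kh5, Kg5, Kg4, Kh3, Kg3, c6+, c5.
Black has 11 legal moves and is not in check → neither.

neither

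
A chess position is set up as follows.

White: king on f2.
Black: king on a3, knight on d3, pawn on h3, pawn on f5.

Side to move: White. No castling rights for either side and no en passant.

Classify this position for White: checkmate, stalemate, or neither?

White to move; white king on f2.
In check: yes, from the black knight on d3.
King squares — e1: attacked by Nd3; f1: available; g1: available; e2: available; g2: attacked by Ph3; e3: available; f3: available; g3: available.
Legal moves for White: Kg3, Kf3, Ke3, Ke2, Kg1, Kf1.
White is in check but has 6 legal moves → neither.

neither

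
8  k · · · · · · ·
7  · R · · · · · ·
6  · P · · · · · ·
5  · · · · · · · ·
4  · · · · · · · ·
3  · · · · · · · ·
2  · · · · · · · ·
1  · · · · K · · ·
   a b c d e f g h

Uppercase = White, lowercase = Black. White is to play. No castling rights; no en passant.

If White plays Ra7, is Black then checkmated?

After Ra7: black king on a8; in check: yes, from the white rook on a7.
Black has 1 legal reply: Kb8.
In check but a legal move exists → not checkmate.

no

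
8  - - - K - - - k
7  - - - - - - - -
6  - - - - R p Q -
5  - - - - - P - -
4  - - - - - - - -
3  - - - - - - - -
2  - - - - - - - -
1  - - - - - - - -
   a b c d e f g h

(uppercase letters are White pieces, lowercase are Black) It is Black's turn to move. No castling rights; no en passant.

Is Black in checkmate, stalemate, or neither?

stalemate

Black to move; black king on h8.
In check: no.
King squares — g7: attacked by Qg6; h7: attacked by Qg6; g8: attacked by Qg6.
Legal moves for Black: none.
Not in check and no legal moves → stalemate.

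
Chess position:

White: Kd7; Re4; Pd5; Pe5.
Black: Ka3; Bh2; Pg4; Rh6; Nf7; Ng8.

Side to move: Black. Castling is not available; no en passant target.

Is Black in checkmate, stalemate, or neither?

Black to move; black king on a3.
In check: no.
Legal moves for Black include: Ne7, Nf6+, Nh8, Nd8, Nd6, Ng5, Nxe5+, Rh8, Rh7, Rg6, Rf6, Re6, Rd6+, Rc6, Rb6, Ra6, Rh5, Rh4, ... (list truncated; more exist).
Black has legal moves and is not in check → neither.

neither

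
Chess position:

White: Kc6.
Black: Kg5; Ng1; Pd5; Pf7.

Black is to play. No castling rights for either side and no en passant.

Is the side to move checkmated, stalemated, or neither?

neither

Black to move; black king on g5.
In check: no.
Legal moves for Black: Kh6, Kg6, Kf6, Kh5, Kf5, Kh4, Kg4, Kf4, Nh3, Nf3, Ne2, f6, d4, f5.
Black has 14 legal moves and is not in check → neither.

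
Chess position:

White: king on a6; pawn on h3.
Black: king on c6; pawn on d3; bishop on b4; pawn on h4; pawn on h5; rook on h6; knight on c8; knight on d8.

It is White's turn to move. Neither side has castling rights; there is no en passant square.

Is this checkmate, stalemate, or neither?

White to move; white king on a6.
In check: no.
King squares — a5: attacked by Bb4; b5: attacked by Kc6; b6: attacked by Kc6; a7: attacked by Nc8; b7: attacked by Kc6.
Legal moves for White: none.
Not in check and no legal moves → stalemate.

stalemate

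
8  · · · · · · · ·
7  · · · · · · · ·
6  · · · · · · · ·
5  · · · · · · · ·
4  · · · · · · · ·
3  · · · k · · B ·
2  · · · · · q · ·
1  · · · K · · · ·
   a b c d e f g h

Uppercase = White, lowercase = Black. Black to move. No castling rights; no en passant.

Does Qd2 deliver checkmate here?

After Qd2: white king on d1; in check: yes, from the black queen on d2.
King squares — c1: attacked by Qd2; e1: attacked by Qd2; c2: attacked by Qd2; d2: attacked by Kd3; e2: attacked by Qd2.
White has no legal moves → checkmate.

yes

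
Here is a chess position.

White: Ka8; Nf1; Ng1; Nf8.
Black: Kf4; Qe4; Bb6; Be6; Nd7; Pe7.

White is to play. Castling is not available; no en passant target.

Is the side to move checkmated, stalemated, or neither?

White to move; white king on a8.
In check: yes, from the black queen on e4.
King squares — a7: attacked by Bb6; b7: attacked by Qe4; b8: attacked by Nd7.
Legal moves for White: none.
In check with no legal moves → checkmate.

checkmate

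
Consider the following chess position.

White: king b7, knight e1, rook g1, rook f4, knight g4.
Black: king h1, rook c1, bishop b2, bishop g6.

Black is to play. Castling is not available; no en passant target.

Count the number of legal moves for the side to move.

1

Black to move; king on h1.
In check: yes, from the white rook on g1.
Legal moves: Kxg1.
Count: 1.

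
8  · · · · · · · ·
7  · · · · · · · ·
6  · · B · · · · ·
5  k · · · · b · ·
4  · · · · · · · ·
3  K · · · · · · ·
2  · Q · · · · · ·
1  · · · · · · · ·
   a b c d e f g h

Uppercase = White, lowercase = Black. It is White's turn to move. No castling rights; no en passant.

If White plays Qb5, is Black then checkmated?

yes

After Qb5: black king on a5; in check: yes, from the white queen on b5.
King squares — a4: attacked by Ka3; b4: attacked by Ka3; b5: attacked by Bc6; a6: attacked by Qb5; b6: attacked by Qb5.
Black has no legal moves → checkmate.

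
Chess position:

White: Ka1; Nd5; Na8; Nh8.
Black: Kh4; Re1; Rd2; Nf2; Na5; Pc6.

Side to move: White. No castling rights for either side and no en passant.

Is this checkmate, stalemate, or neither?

checkmate

White to move; white king on a1.
In check: yes, from the black rook on e1.
King squares — b1: attacked by Re1; a2: attacked by Rd2; b2: attacked by Rd2.
Legal moves for White: none.
In check with no legal moves → checkmate.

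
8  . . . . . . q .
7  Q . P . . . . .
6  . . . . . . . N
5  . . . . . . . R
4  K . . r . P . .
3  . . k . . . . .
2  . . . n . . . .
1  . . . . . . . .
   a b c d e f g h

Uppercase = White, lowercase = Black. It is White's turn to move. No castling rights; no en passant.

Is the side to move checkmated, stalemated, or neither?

neither

White to move; white king on a4.
In check: yes, from the black rook on d4.
Legal moves for White: Kb5, Ka5, Ka3, Qxd4+.
White is in check but has 4 legal moves → neither.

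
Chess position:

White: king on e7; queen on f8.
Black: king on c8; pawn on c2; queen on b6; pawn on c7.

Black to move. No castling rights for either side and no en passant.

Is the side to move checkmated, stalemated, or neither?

neither

Black to move; black king on c8.
In check: yes, from the white queen on f8.
King squares — b7: available; c7: own pawn; d7: attacked by Ke7; b8: attacked by Qf8; d8: attacked by Ke7.
Legal moves for Black: Kb7.
Black is in check but has 1 legal move → neither.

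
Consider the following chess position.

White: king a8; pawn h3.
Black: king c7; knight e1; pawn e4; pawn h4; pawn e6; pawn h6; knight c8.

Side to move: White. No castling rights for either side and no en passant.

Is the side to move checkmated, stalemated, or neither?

stalemate

White to move; white king on a8.
In check: no.
King squares — a7: attacked by Nc8; b7: attacked by Kc7; b8: attacked by Kc7.
Legal moves for White: none.
Not in check and no legal moves → stalemate.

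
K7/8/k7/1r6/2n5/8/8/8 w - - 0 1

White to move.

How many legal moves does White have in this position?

0

White to move; king on a8.
In check: no.
Legal moves: none.
Count: 0.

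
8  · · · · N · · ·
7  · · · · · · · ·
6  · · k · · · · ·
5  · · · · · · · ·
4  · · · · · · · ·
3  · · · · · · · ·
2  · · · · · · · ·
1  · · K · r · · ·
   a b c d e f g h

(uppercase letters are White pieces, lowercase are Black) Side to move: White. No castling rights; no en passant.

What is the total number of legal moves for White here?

White to move; king on c1.
In check: yes, from the black rook on e1.
Legal moves: Kd2, Kc2, Kb2.
Count: 3.

3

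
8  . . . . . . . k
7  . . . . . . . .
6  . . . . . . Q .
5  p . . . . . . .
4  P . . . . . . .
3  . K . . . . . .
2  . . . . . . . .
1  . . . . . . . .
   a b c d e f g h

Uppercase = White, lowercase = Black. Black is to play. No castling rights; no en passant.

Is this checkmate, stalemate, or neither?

Black to move; black king on h8.
In check: no.
King squares — g7: attacked by Qg6; h7: attacked by Qg6; g8: attacked by Qg6.
Legal moves for Black: none.
Not in check and no legal moves → stalemate.

stalemate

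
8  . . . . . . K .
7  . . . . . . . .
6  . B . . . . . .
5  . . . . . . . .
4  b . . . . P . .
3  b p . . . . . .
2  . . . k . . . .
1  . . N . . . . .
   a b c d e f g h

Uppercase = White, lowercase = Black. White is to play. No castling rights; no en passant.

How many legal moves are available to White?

18

White to move; king on g8.
In check: no.
Legal moves: Kh8, Kh7, Kg7, Kf7, Bd8, Bc7, Ba7, Bc5, Ba5+, Bd4, Be3+, Bf2, Bg1, Nd3, Nxb3+, Ne2, Na2, f5.
Count: 18.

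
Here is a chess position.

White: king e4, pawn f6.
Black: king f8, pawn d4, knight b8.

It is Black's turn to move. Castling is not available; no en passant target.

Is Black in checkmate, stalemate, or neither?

neither

Black to move; black king on f8.
In check: no.
Legal moves for Black: Kg8, Ke8, Kf7, Nd7, Nc6, Na6, d3.
Black has 7 legal moves and is not in check → neither.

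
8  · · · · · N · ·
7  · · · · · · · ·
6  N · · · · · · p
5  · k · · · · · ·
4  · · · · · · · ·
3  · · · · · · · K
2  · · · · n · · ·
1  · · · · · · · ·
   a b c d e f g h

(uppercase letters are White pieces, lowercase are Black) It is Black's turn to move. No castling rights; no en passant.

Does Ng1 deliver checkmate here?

After Ng1: white king on h3; in check: yes, from the black knight on g1.
White has 5 legal replies: Kh4, Kg4, Kg3, Kh2, Kg2.
In check but a legal move exists → not checkmate.

no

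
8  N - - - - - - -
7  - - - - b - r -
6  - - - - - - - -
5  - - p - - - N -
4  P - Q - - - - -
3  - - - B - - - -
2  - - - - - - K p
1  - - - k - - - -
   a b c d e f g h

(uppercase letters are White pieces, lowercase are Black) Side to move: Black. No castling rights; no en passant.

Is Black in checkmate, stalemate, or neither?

Black to move; black king on d1.
In check: no.
Legal moves for Black: Rg8, Rh7, Rf7, Rg6, Rxg5+, Bf8, Bd8, Bf6, Bd6, Bxg5, Kd2, Ke1, h1=Q+, h1=R, h1=B+, h1=N.
Black has 16 legal moves and is not in check → neither.

neither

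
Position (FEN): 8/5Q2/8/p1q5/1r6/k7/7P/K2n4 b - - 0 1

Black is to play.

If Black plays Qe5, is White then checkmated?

After Qe5: white king on a1; in check: yes, from the black queen on e5.
King squares — b1: attacked by Rb4; a2: attacked by Ka3; b2: attacked by Nd1.
White has no legal moves → checkmate.

yes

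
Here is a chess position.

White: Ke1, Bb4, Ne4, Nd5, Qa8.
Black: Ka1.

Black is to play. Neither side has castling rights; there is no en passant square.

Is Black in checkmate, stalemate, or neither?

neither

Black to move; black king on a1.
In check: yes, from the white queen on a8.
Legal moves for Black: Kb2, Kb1.
Black is in check but has 2 legal moves → neither.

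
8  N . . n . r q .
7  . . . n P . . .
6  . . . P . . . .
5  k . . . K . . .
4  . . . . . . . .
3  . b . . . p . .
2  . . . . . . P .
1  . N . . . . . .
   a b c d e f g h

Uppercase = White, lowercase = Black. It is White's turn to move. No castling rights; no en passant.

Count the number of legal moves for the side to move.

White to move; king on e5.
In check: yes, from the black knight on d7.
Legal moves: Ke4, Kd4.
Count: 2.

2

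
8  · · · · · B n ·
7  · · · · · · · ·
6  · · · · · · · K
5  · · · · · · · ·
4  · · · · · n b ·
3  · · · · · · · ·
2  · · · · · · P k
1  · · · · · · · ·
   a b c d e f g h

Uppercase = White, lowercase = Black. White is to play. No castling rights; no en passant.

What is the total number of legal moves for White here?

White to move; king on h6.
In check: yes, from the black knight on g8.
Legal moves: Kh7, Kg7, Kg5.
Count: 3.

3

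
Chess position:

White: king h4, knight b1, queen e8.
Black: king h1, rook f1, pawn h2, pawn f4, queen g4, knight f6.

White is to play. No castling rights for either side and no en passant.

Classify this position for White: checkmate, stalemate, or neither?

checkmate

White to move; white king on h4.
In check: yes, from the black queen on g4.
King squares — g3: attacked by Pf4; h3: attacked by Qg4; g4: attacked by Nf6; g5: attacked by Qg4; h5: attacked by Qg4.
Legal moves for White: none.
In check with no legal moves → checkmate.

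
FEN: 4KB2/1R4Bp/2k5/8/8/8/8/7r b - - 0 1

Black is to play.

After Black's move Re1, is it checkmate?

After Re1: white king on e8; in check: yes, from the black rook on e1.
White has 5 legal replies: Kd8, Kf7, Be7, Be5, Re7.
In check but a legal move exists → not checkmate.

no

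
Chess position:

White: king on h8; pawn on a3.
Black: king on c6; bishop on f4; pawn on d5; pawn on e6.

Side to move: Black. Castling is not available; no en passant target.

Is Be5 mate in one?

After Be5: white king on h8; in check: yes, from the black bishop on e5.
White has 2 legal replies: Kg8, Kh7.
In check but a legal move exists → not checkmate.

no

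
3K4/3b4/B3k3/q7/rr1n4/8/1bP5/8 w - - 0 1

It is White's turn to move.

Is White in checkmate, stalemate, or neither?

checkmate

White to move; white king on d8.
In check: yes, from the black queen on a5.
King squares — c7: attacked by Qa5; d7: attacked by Ke6; e7: attacked by Ke6; c8: attacked by Bd7; e8: attacked by Bd7.
Legal moves for White: none.
In check with no legal moves → checkmate.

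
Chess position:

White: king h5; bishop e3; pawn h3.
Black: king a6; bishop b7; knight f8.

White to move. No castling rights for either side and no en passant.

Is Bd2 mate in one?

After Bd2: black king on a6; in check: no.
Black is not in check, so this cannot be checkmate.

no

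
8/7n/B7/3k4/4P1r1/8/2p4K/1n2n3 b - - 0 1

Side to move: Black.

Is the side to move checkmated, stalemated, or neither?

Black to move; black king on d5.
In check: yes, from the white pawn on e4.
Legal moves for Black: Ke6, Kd6, Kc6, Ke5, Kc5, Kxe4, Kd4, Rxe4.
Black is in check but has 8 legal moves → neither.

neither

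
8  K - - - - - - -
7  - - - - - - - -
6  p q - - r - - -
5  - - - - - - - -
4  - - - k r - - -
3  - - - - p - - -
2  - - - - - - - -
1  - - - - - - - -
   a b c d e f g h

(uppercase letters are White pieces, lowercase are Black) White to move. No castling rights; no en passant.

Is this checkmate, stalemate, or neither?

White to move; white king on a8.
In check: no.
King squares — a7: attacked by Qb6; b7: attacked by Qb6; b8: attacked by Qb6.
Legal moves for White: none.
Not in check and no legal moves → stalemate.

stalemate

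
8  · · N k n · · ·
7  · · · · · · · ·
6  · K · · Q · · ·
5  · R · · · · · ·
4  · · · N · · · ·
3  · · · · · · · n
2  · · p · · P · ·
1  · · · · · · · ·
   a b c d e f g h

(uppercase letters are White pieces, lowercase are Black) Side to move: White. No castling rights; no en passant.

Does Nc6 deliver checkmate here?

yes

After Nc6: black king on d8; in check: yes, from the white knight on c6.
King squares — c7: attacked by Kb6; d7: attacked by Qe6; e7: attacked by Nc6; c8: attacked by Qe6; e8: own knight.
Black has no legal moves → checkmate.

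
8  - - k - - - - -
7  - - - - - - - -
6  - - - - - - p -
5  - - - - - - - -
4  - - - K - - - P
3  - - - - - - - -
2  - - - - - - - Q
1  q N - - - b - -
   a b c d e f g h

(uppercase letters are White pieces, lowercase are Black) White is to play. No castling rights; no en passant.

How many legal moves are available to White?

6

White to move; king on d4.
In check: yes, from the black queen on a1.
Legal moves: Kd5, Kc5, Ke4, Ke3, Qb2, Nc3.
Count: 6.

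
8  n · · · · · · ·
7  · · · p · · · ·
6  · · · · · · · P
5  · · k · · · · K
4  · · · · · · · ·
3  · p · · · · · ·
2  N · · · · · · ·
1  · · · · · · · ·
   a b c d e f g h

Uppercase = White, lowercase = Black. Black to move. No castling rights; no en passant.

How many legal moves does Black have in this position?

Black to move; king on c5.
In check: no.
Legal moves: Nc7, Nb6, Kd6, Kc6, Kb6, Kd5, Kb5, Kd4, Kc4, bxa2, d6, b2, d5.
Count: 13.

13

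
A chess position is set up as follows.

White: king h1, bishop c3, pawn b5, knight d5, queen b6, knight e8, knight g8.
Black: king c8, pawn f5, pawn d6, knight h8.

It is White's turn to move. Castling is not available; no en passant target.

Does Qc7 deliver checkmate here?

yes

After Qc7: black king on c8; in check: yes, from the white queen on c7.
King squares — b7: attacked by Qc7; c7: attacked by Nd5; d7: attacked by Qc7; b8: attacked by Qc7; d8: attacked by Qc7.
Black has no legal moves → checkmate.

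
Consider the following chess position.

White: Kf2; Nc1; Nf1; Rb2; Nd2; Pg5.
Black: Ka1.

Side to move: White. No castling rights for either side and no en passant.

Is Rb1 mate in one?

yes

After Rb1: black king on a1; in check: yes, from the white rook on b1.
King squares — b1: attacked by Nd2; a2: attacked by Nc1; b2: attacked by Rb1.
Black has no legal moves → checkmate.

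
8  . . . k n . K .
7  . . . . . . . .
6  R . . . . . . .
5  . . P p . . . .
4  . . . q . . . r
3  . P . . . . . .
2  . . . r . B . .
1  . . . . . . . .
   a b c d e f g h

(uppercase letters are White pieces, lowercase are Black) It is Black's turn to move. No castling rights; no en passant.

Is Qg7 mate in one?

After Qg7: white king on g8; in check: yes, from the black queen on g7.
King squares — f7: attacked by Qg7; g7: attacked by Ne8; h7: attacked by Rh4; f8: attacked by Qg7; h8: attacked by Rh4.
White has no legal moves → checkmate.

yes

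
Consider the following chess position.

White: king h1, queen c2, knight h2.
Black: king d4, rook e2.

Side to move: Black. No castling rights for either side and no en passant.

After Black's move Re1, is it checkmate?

After Re1: white king on h1; in check: yes, from the black rook on e1.
White has 2 legal replies: Kg2, Nf1.
In check but a legal move exists → not checkmate.

no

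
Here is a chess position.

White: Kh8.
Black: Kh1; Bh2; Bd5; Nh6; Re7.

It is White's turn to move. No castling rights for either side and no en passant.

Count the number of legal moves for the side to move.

White to move; king on h8.
In check: no.
Legal moves: none.
Count: 0.

0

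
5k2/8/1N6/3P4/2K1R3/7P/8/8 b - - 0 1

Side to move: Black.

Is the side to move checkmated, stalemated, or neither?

Black to move; black king on f8.
In check: no.
Legal moves for Black: Kg8, Kg7, Kf7.
Black has 3 legal moves and is not in check → neither.

neither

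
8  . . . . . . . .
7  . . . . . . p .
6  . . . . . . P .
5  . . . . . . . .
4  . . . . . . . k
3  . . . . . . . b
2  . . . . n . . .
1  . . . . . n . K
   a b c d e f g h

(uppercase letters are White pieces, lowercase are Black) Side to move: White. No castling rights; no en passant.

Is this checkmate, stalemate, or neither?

White to move; white king on h1.
In check: no.
King squares — g1: attacked by Ne2; g2: attacked by Bh3; h2: attacked by Nf1.
Legal moves for White: none.
Not in check and no legal moves → stalemate.

stalemate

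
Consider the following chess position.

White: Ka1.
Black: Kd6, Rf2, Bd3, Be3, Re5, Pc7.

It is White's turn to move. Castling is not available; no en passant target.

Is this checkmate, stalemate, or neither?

stalemate

White to move; white king on a1.
In check: no.
King squares — b1: attacked by Bd3; a2: attacked by Rf2; b2: attacked by Rf2.
Legal moves for White: none.
Not in check and no legal moves → stalemate.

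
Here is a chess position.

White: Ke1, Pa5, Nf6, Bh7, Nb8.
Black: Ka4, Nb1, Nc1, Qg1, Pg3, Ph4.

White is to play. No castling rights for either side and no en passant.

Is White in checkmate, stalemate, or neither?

checkmate

White to move; white king on e1.
In check: yes, from the black queen on g1.
King squares — d1: attacked by Qg1; f1: attacked by Qg1; d2: attacked by Nb1; e2: attacked by Nc1; f2: attacked by Qg1.
Legal moves for White: none.
In check with no legal moves → checkmate.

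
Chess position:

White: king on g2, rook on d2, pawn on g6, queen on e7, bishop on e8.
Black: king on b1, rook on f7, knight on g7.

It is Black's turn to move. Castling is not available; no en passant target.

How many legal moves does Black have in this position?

Black to move; king on b1.
In check: no.
Legal moves: Nxe8, Ne6, Nh5, Nf5, Rf8, Rxe7, Rf6, Rf5, Rf4, Rf3, Rf2+, Rf1, Kc1, Ka1.
Count: 14.

14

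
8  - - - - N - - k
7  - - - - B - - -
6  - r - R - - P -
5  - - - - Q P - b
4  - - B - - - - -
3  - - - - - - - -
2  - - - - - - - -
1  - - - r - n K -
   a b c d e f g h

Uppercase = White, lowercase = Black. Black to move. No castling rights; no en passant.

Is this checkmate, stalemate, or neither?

checkmate

Black to move; black king on h8.
In check: yes, from the white queen on e5.
King squares — g7: attacked by Qe5; h7: attacked by Pg6; g8: attacked by Bc4.
Legal moves for Black: none.
In check with no legal moves → checkmate.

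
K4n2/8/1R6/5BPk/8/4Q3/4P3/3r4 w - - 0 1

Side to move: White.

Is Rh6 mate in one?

yes

After Rh6: black king on h5; in check: yes, from the white rook on h6.
King squares — g4: attacked by Bf5; h4: attacked by Rh6; g5: attacked by Qe3; g6: attacked by Bf5; h6: attacked by Pg5.
Black has no legal moves → checkmate.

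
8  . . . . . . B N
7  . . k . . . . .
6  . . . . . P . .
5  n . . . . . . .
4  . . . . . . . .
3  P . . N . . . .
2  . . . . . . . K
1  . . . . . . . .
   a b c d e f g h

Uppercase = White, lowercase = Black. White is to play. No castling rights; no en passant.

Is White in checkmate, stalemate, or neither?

neither

White to move; white king on h2.
In check: no.
Legal moves for White include: Nf7, Ng6, Bh7, Bf7, Be6, Bd5, Bc4, Bb3, Ba2, Ne5, Nc5, Nf4, Nb4, Nf2, Nb2, Ne1, Nc1, Kh3, ... (list truncated; more exist).
White has legal moves and is not in check → neither.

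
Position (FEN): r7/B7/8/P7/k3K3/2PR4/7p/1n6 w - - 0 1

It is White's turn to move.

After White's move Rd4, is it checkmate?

After Rd4: black king on a4; in check: yes, from the white rook on d4.
Black has 4 legal replies: Kb5, Kxa5, Kb3, Ka3.
In check but a legal move exists → not checkmate.

no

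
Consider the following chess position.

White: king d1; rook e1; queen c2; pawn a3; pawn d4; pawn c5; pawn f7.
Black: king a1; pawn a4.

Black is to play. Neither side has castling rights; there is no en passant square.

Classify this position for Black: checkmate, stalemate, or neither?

Black to move; black king on a1.
In check: no.
King squares — b1: attacked by Qc2; a2: attacked by Qc2; b2: attacked by Qc2.
Legal moves for Black: none.
Not in check and no legal moves → stalemate.

stalemate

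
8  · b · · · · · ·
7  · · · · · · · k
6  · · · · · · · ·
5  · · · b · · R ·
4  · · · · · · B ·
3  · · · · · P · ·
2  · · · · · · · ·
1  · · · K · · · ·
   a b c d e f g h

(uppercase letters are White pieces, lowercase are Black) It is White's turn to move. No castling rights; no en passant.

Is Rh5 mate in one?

no

After Rh5: black king on h7; in check: yes, from the white rook on h5.
Black has 3 legal replies: Kg8, Kg7, Kg6.
In check but a legal move exists → not checkmate.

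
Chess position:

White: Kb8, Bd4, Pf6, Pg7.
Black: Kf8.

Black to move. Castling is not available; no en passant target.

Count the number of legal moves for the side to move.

Black to move; king on f8.
In check: yes, from the white pawn on g7.
Legal moves: Kg8, Ke8, Kf7.
Count: 3.

3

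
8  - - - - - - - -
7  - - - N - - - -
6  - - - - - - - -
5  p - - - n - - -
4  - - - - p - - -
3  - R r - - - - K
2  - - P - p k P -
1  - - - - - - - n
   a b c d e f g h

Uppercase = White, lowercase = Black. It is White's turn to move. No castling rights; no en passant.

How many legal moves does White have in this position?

White to move; king on h3.
In check: yes, from the black rook on c3.
Legal moves: Kh4, Kh2, Rxc3, g3.
Count: 4.

4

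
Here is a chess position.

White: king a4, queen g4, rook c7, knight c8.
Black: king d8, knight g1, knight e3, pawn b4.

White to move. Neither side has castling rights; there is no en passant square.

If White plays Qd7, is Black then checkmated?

yes

After Qd7: black king on d8; in check: yes, from the white queen on d7.
King squares — c7: attacked by Qd7; d7: attacked by Rc7; e7: attacked by Qd7; c8: attacked by Rc7; e8: attacked by Qd7.
Black has no legal moves → checkmate.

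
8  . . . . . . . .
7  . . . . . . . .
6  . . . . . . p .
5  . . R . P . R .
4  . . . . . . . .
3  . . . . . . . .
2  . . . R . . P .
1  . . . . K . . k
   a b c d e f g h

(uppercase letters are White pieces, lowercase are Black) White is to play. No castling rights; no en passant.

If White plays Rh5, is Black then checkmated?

After Rh5: black king on h1; in check: yes, from the white rook on h5.
Black has 2 legal replies: Kg1, gxh5.
In check but a legal move exists → not checkmate.

no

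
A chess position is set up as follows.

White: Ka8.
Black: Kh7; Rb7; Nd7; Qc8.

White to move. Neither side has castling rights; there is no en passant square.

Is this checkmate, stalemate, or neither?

White to move; white king on a8.
In check: yes, from the black queen on c8.
King squares — a7: attacked by Rb7; b7: attacked by Qc8; b8: attacked by Rb7.
Legal moves for White: none.
In check with no legal moves → checkmate.

checkmate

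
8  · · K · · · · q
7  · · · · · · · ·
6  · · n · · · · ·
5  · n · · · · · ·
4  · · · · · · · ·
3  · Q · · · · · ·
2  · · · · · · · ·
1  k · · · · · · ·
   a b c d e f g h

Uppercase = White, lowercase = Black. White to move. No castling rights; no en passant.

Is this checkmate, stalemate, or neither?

White to move; white king on c8.
In check: yes, from the black queen on h8.
Legal moves for White: Kd7, Kb7, Qg8.
White is in check but has 3 legal moves → neither.

neither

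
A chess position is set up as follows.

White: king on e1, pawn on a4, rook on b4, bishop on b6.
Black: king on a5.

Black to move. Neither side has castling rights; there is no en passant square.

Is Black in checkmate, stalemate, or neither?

neither

Black to move; black king on a5.
In check: yes, from the white bishop on b6.
Legal moves for Black: Ka6, Kxb4.
Black is in check but has 2 legal moves → neither.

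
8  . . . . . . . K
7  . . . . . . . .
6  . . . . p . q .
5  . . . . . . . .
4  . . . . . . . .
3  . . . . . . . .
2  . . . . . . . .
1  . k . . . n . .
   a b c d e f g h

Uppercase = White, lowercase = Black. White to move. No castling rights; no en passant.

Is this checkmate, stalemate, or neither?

White to move; white king on h8.
In check: no.
King squares — g7: attacked by Qg6; h7: attacked by Qg6; g8: attacked by Qg6.
Legal moves for White: none.
Not in check and no legal moves → stalemate.

stalemate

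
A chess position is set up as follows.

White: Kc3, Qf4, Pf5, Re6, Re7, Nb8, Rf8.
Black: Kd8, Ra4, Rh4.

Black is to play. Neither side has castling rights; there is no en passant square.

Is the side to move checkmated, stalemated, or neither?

checkmate

Black to move; black king on d8.
In check: yes, from the white rook on f8.
King squares — c7: attacked by Qf4; d7: attacked by Re7; e7: attacked by Re6; c8: attacked by Rf8; e8: attacked by Re7.
Legal moves for Black: none.
In check with no legal moves → checkmate.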